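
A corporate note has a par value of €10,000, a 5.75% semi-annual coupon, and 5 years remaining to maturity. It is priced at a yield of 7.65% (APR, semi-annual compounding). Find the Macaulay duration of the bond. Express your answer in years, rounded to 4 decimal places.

4.3867 years

Periodic yield y = 0.03825. Discount each cash flow and weight by its period:
  t   CF        PV=CF/(1+0.03825)^t    t·PV
  1       287.50       276.9083       276.9083
  2       287.50       266.7067       533.4135
  3       287.50       256.8810       770.6431
  4       287.50       247.4173       989.6693
  5       287.50       238.3023     1,191.5113
  6       287.50       229.5230     1,377.1380
  7       287.50       221.0672     1,547.4703
  8       287.50       212.9229     1,703.3830
  9       287.50       205.0786     1,845.7076
  10   10,287.50     7,067.9009    70,679.0088
  Σ                  9,222.7081    80,914.8530
Price P = Σ PV = 9,222.7081.
Macaulay duration = Σ(t·PV) / P = 80,914.8530 / 9,222.7081 = 8.77344 half-year periods.
In years: 8.77344 / 2 = 4.38672 years.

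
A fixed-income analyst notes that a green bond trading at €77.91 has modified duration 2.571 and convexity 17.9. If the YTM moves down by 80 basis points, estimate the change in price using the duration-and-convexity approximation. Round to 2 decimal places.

Duration effect: -D_mod·Δy = -2.571 × (-0.008) = +0.020568
Convexity effect: ½·C·(Δy)² = 0.5 × 17.9 × (-0.008)² = +0.0005728
ΔP/P ≈ +0.020568 + 0.0005728 = +0.0211408
ΔP ≈ 77.91 × (+0.0211408) = +1.647079728.

+€1.65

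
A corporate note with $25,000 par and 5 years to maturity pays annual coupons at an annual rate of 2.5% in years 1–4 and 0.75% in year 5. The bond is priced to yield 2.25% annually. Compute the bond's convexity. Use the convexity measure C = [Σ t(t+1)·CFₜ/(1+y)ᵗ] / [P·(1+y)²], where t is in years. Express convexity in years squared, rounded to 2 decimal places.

With y = 0.0225:
  t   CF        PV=CF/(1+0.0225)^t    t·PV        t(t+1)·PV
  1       625.00       611.2469       611.2469       1,222.4939
  2       625.00       597.7965     1,195.5930       3,586.7791
  3       625.00       584.6421     1,753.9262       7,015.7049
  4       625.00       571.7771     2,287.1084      11,435.5418
  5    25,187.50    22,535.5665   112,677.8326     676,066.9954
  Σ                 24,901.0291   118,525.7071     699,327.5151
P = 24,901.0291.
Convexity = Σ t(t+1)·PV / [P·(1+y)²] = 699,327.5151 / (24,901.0291 × 1.045506) = 26.86190.

26.86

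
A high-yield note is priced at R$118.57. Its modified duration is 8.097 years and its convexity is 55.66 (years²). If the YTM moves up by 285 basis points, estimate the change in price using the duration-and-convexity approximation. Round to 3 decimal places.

-R$24.681

Duration effect: -D_mod·Δy = -8.097 × (+0.0285) = -0.2307645
Convexity effect: ½·C·(Δy)² = 0.5 × 55.66 × (0.0285)² = +0.0226049175
ΔP/P ≈ -0.2307645 + 0.0226049175 = -0.2081595825
ΔP ≈ 118.57 × (-0.2081595825) = -24.681481697025.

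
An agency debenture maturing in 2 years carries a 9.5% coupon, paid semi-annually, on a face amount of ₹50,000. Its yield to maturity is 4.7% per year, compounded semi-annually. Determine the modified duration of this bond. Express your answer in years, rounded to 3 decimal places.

1.831 years

Periodic yield y = 0.0235. First find Macaulay duration:
  t   CF        PV=CF/(1+0.0235)^t    t·PV
  1     2,375.00     2,320.4690     2,320.4690
  2     2,375.00     2,267.1900     4,534.3800
  3     2,375.00     2,215.1344     6,645.4031
  4    52,375.00    47,727.9354   190,911.7415
  Σ                 54,530.7287   204,411.9936
P = 54,530.7287; Macaulay duration = 204,411.9936 / 54,530.7287 = 3.74857 half-year periods = 1.87428 years.
Modified duration = D_Mac / (1 + y) = 1.87428 / 1.0235 = 1.83125 years.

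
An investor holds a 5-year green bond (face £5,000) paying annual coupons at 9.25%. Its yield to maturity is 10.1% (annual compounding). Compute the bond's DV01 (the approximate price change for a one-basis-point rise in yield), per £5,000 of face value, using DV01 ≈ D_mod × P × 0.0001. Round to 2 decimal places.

Periodic yield y = 0.101.
  t   CF        PV=CF/(1+0.101)^t    t·PV
  1       462.50       420.0727       420.0727
  2       462.50       381.5374       763.0748
  3       462.50       346.5371     1,039.6114
  4       462.50       314.7476     1,258.9905
  5     5,462.50     3,376.4075    16,882.0375
  Σ                  4,839.3023    20,363.7868
P = 4,839.3023; D_Mac = 4.20800 yrs; D_mod = 3.82198 yrs.
DV01 ≈ 3.82198 × 4,839.3023 × 0.0001 = 1.849572.

£1.85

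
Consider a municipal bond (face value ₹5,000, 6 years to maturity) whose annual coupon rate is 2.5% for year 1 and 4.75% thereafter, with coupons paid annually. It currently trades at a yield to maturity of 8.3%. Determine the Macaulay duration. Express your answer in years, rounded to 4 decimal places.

5.3993 years

Periodic yield y = 0.083. Discount each cash flow and weight by its year:
  t   CF        PV=CF/(1+0.083)^t    t·PV
  1       125.00       115.4201       115.4201
  2       237.50       202.4915       404.9829
  3       237.50       186.9727       560.9182
  4       237.50       172.6433       690.5733
  5       237.50       159.4121       797.0606
  6     5,237.50     3,246.0357    19,476.2144
  Σ                  4,082.9755    22,045.1695
Price P = Σ PV = 4,082.9755.
Macaulay duration = Σ(t·PV) / P = 22,045.1695 / 4,082.9755 = 5.39929 years.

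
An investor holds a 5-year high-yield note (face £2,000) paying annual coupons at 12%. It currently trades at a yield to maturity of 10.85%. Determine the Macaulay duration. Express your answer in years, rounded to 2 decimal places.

4.06 years

Periodic yield y = 0.1085. Discount each cash flow and weight by its year:
  t   CF        PV=CF/(1+0.1085)^t    t·PV
  1       240.00       216.5088       216.5088
  2       240.00       195.3169       390.6338
  3       240.00       176.1993       528.5979
  4       240.00       158.9529       635.8116
  5     2,240.00     1,338.3495     6,691.7473
  Σ                  2,085.3274     8,463.2994
Price P = Σ PV = 2,085.3274.
Macaulay duration = Σ(t·PV) / P = 8,463.2994 / 2,085.3274 = 4.05850 years.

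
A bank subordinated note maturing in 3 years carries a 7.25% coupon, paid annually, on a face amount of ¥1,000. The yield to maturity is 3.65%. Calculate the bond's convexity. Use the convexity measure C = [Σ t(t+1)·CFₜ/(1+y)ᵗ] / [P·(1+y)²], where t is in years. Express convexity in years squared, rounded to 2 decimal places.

With y = 0.0365:
  t   CF        PV=CF/(1+0.0365)^t    t·PV        t(t+1)·PV
  1        72.50        69.9469        69.9469         139.8939
  2        72.50        67.4838       134.9676         404.9027
  3     1,072.50       963.1399     2,889.4197      11,557.6790
  Σ                  1,100.5706     3,094.3342      12,102.4755
P = 1,100.5706.
Convexity = Σ t(t+1)·PV / [P·(1+y)²] = 12,102.4755 / (1,100.5706 × 1.074332) = 10.23570.

10.24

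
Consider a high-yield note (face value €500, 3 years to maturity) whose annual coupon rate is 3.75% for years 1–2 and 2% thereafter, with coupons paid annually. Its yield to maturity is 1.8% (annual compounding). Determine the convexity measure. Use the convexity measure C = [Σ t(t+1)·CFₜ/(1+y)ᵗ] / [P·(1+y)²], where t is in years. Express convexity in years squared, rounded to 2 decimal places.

With y = 0.018:
  t   CF        PV=CF/(1+0.018)^t    t·PV        t(t+1)·PV
  1        18.75        18.4185        18.4185          36.8369
  2        18.75        18.0928        36.1856         108.5568
  3       510.00       483.4225     1,450.2674       5,801.0698
  Σ                    519.9337     1,504.8715       5,946.4635
P = 519.9337.
Convexity = Σ t(t+1)·PV / [P·(1+y)²] = 5,946.4635 / (519.9337 × 1.036324) = 11.03609.

11.04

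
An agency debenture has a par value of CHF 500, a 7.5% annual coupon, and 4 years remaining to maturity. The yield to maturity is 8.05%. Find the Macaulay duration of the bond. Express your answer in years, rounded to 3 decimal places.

Periodic yield y = 0.0805. Discount each cash flow and weight by its year:
  t   CF        PV=CF/(1+0.0805)^t    t·PV
  1        37.50        34.7062        34.7062
  2        37.50        32.1205        64.2409
  3        37.50        29.7274        89.1822
  4       537.50       394.3478     1,577.3911
  Σ                    490.9018     1,765.5203
Price P = Σ PV = 490.9018.
Macaulay duration = Σ(t·PV) / P = 1,765.5203 / 490.9018 = 3.59648 years.

3.596 years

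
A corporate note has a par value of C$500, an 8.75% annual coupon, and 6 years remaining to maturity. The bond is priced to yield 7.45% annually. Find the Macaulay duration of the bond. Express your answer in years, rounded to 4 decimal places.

Periodic yield y = 0.0745. Discount each cash flow and weight by its year:
  t   CF        PV=CF/(1+0.0745)^t    t·PV
  1        43.75        40.7166        40.7166
  2        43.75        37.8935        75.7871
  3        43.75        35.2662       105.7986
  4        43.75        32.8210       131.2842
  5        43.75        30.5454       152.7270
  6       543.75       353.3139     2,119.8835
  Σ                    530.5567     2,626.1971
Price P = Σ PV = 530.5567.
Macaulay duration = Σ(t·PV) / P = 2,626.1971 / 530.5567 = 4.94989 years.

4.9499 years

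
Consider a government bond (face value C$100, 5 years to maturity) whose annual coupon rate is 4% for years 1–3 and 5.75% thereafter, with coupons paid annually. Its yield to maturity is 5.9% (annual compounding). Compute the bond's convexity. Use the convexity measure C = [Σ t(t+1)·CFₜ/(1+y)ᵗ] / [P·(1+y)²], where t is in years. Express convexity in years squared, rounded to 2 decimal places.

With y = 0.059:
  t   CF        PV=CF/(1+0.059)^t    t·PV        t(t+1)·PV
  1         4.00         3.7771         3.7771           7.5543
  2         4.00         3.5667         7.1334          21.4003
  3         4.00         3.3680        10.1040          40.4160
  4         5.75         4.5718        18.2871          91.4353
  5       105.75        79.3964       396.9818       2,381.8907
  Σ                     94.6800       436.2834       2,542.6966
P = 94.6800.
Convexity = Σ t(t+1)·PV / [P·(1+y)²] = 2,542.6966 / (94.6800 × 1.121481) = 23.94663.

23.95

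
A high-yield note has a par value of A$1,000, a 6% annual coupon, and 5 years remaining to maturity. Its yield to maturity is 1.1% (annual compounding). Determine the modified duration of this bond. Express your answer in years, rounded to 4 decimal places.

Periodic yield y = 0.011. First find Macaulay duration:
  t   CF        PV=CF/(1+0.011)^t    t·PV
  1        60.00        59.3472        59.3472
  2        60.00        58.7015       117.4029
  3        60.00        58.0628       174.1883
  4        60.00        57.4310       229.7241
  5     1,060.00     1,003.5756     5,017.8779
  Σ                  1,237.1180     5,598.5405
P = 1,237.1180; Macaulay duration = 5,598.5405 / 1,237.1180 = 4.52547 years.
Modified duration = D_Mac / (1 + y) = 4.52547 / 1.011 = 4.47623 years.

4.4762 years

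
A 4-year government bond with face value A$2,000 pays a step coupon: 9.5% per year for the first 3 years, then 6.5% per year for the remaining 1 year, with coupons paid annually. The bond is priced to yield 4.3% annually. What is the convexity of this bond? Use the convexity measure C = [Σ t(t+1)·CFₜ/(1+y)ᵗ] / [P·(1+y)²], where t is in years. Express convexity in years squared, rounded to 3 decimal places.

15.591

With y = 0.043:
  t   CF        PV=CF/(1+0.043)^t    t·PV        t(t+1)·PV
  1       190.00       182.1668       182.1668         364.3337
  2       190.00       174.6566       349.3132       1,047.9396
  3       190.00       167.4560       502.3680       2,009.4718
  4     2,130.00     1,799.8751     7,199.5004      35,997.5021
  Σ                  2,324.1545     8,233.3484      39,419.2471
P = 2,324.1545.
Convexity = Σ t(t+1)·PV / [P·(1+y)²] = 39,419.2471 / (2,324.1545 × 1.087849) = 15.59103.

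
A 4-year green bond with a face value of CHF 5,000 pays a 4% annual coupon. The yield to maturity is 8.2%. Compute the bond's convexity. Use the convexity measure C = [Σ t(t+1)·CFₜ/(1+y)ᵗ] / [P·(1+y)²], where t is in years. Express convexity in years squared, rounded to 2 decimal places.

15.70

With y = 0.082:
  t   CF        PV=CF/(1+0.082)^t    t·PV        t(t+1)·PV
  1       200.00       184.8429       184.8429         369.6858
  2       200.00       170.8345       341.6689       1,025.0067
  3       200.00       157.8877       473.6630       1,894.6520
  4     5,200.00     3,793.9736    15,175.8943      75,879.4713
  Σ                  4,307.5386    16,176.0691      79,168.8158
P = 4,307.5386.
Convexity = Σ t(t+1)·PV / [P·(1+y)²] = 79,168.8158 / (4,307.5386 × 1.170724) = 15.69894.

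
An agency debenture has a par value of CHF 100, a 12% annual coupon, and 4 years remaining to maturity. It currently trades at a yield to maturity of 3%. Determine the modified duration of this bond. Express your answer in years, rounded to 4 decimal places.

Periodic yield y = 0.03. First find Macaulay duration:
  t   CF        PV=CF/(1+0.03)^t    t·PV
  1        12.00        11.6505        11.6505
  2        12.00        11.3112        22.6223
  3        12.00        10.9817        32.9451
  4       112.00        99.5105       398.0422
  Σ                    133.4539       465.2601
P = 133.4539; Macaulay duration = 465.2601 / 133.4539 = 3.48630 years.
Modified duration = D_Mac / (1 + y) = 3.48630 / 1.03 = 3.38476 years.

3.3848 years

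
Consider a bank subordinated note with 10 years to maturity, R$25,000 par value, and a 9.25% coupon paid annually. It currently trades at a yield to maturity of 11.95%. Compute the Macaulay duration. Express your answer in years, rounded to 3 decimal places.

6.654 years

Periodic yield y = 0.1195. Discount each cash flow and weight by its year:
  t   CF        PV=CF/(1+0.1195)^t    t·PV
  1     2,312.50     2,065.6543     2,065.6543
  2     2,312.50     1,845.1579     3,690.3159
  3     2,312.50     1,648.1982     4,944.5947
  4     2,312.50     1,472.2628     5,889.0513
  5     2,312.50     1,315.1075     6,575.5375
  6     2,312.50     1,174.7275     7,048.3653
  7     2,312.50     1,049.3323     7,345.3263
  8     2,312.50       937.3223     7,498.5785
  9     2,312.50       837.2687     7,535.4184
  10   27,312.50     8,833.2490    88,332.4905
  Σ                 21,178.2808   140,925.3328
Price P = Σ PV = 21,178.2808.
Macaulay duration = Σ(t·PV) / P = 140,925.3328 / 21,178.2808 = 6.65424 years.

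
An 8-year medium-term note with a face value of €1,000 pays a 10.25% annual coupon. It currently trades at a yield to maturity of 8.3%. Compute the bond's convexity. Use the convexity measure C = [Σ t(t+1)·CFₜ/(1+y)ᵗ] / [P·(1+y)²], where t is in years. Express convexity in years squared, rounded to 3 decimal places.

40.784

With y = 0.083:
  t   CF        PV=CF/(1+0.083)^t    t·PV        t(t+1)·PV
  1       102.50        94.6445        94.6445         189.2890
  2       102.50        87.3910       174.7821         524.3463
  3       102.50        80.6935       242.0805         968.3219
  4       102.50        74.5092       298.0369       1,490.1845
  5       102.50        68.7989       343.9946       2,063.9674
  6       102.50        63.5262       381.1574       2,668.1019
  7       102.50        58.6577       410.6036       3,284.8285
  8     1,102.50       582.5738     4,660.5904      41,945.3132
  Σ                  1,110.7949     6,605.8899      53,134.3527
P = 1,110.7949.
Convexity = Σ t(t+1)·PV / [P·(1+y)²] = 53,134.3527 / (1,110.7949 × 1.172889) = 40.78351.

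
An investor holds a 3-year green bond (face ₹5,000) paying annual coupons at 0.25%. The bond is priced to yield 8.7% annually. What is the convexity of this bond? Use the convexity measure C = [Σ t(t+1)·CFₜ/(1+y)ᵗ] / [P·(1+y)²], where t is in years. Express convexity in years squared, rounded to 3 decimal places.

With y = 0.087:
  t   CF        PV=CF/(1+0.087)^t    t·PV        t(t+1)·PV
  1        12.50        11.4995        11.4995          22.9991
  2        12.50        10.5792        21.1583          63.4749
  3     5,012.50     3,902.7053    11,708.1158      46,832.4631
  Σ                  3,924.7840    11,740.7736      46,918.9371
P = 3,924.7840.
Convexity = Σ t(t+1)·PV / [P·(1+y)²] = 46,918.9371 / (3,924.7840 × 1.181569) = 10.11750.

10.118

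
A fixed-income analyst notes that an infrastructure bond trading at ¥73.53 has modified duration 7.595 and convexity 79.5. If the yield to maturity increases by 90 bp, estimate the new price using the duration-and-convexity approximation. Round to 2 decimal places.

Duration effect: -D_mod·Δy = -7.595 × (+0.009) = -0.068355
Convexity effect: ½·C·(Δy)² = 0.5 × 79.5 × (0.009)² = +0.00321975
ΔP/P ≈ -0.068355 + 0.00321975 = -0.06513525
New price ≈ 73.53 × (1 - 0.06513525) = 68.7406050675.

¥68.74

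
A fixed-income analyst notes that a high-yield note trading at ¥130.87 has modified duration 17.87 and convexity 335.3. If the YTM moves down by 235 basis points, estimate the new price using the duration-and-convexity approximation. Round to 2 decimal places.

Duration effect: -D_mod·Δy = -17.87 × (-0.0235) = +0.419945
Convexity effect: ½·C·(Δy)² = 0.5 × 335.3 × (-0.0235)² = +0.0925847125
ΔP/P ≈ +0.419945 + 0.0925847125 = +0.5125297125
New price ≈ 130.87 × (1 + 0.5125297125) = 197.944763474875.

¥197.94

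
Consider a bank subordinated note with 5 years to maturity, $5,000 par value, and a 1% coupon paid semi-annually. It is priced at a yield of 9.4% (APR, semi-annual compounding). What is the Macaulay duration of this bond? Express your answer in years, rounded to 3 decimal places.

Periodic yield y = 0.047. Discount each cash flow and weight by its period:
  t   CF        PV=CF/(1+0.047)^t    t·PV
  1        25.00        23.8777        23.8777
  2        25.00        22.8059        45.6117
  3        25.00        21.7821        65.3463
  4        25.00        20.8043        83.2172
  5        25.00        19.8704        99.3520
  6        25.00        18.9784       113.8705
  7        25.00        18.1265       126.8853
  8        25.00        17.3128       138.5022
  9        25.00        16.5356       148.8204
  10    5,025.00     3,174.4555    31,744.5554
  Σ                  3,354.5492    32,590.0388
Price P = Σ PV = 3,354.5492.
Macaulay duration = Σ(t·PV) / P = 32,590.0388 / 3,354.5492 = 9.71518 half-year periods.
In years: 9.71518 / 2 = 4.85759 years.

4.858 years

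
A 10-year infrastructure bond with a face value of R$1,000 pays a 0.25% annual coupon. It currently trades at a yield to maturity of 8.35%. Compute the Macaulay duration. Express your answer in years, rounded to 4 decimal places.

9.8169 years

Periodic yield y = 0.0835. Discount each cash flow and weight by its year:
  t   CF        PV=CF/(1+0.0835)^t    t·PV
  1         2.50         2.3073         2.3073
  2         2.50         2.1295         4.2590
  3         2.50         1.9654         5.8962
  4         2.50         1.8139         7.2558
  5         2.50         1.6742         8.3708
  6         2.50         1.5451         9.2708
  7         2.50         1.4261         9.9824
  8         2.50         1.3162        10.5293
  9         2.50         1.2147        10.9326
  10    1,002.50       449.5678     4,495.6783
  Σ                    464.9603     4,564.4825
Price P = Σ PV = 464.9603.
Macaulay duration = Σ(t·PV) / P = 4,564.4825 / 464.9603 = 9.81693 years.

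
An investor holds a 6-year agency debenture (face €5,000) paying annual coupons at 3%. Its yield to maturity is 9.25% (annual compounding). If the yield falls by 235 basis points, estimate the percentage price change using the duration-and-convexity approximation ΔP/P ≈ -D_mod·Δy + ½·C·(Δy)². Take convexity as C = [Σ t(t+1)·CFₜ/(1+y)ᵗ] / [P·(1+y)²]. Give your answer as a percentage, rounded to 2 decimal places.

+12.67%

With y = 0.0925:
  t   CF        PV=CF/(1+0.0925)^t    t·PV        t(t+1)·PV
  1       150.00       137.2998       137.2998         274.5995
  2       150.00       125.6748       251.3497         754.0491
  3       150.00       115.0342       345.1026       1,380.4102
  4       150.00       105.2944       421.1778       2,105.8890
  5       150.00        96.3794       481.8968       2,891.3808
  6     5,150.00     3,028.8555    18,173.1330     127,211.9312
  Σ                  3,608.5381    19,809.9596     134,618.2598
P = 3,608.5381; D_Mac = 5.48975 yrs; D_mod = 5.02494 yrs; C = 31.25574.
Duration effect: -5.02494 × (-0.0235) = +0.118086
Convexity effect: 0.5 × 31.25574 × (-0.0235)² = +0.0086305
ΔP/P ≈ +0.118086 + 0.0086305 = +0.126717 = +12.6717%.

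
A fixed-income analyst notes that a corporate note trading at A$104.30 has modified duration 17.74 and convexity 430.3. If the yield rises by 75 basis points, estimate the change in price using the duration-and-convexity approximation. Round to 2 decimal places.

-A$12.61

Duration effect: -D_mod·Δy = -17.74 × (+0.0075) = -0.133050
Convexity effect: ½·C·(Δy)² = 0.5 × 430.3 × (0.0075)² = +0.0121021875
ΔP/P ≈ -0.133050 + 0.0121021875 = -0.1209478125
ΔP ≈ 104.30 × (-0.1209478125) = -12.61485684375.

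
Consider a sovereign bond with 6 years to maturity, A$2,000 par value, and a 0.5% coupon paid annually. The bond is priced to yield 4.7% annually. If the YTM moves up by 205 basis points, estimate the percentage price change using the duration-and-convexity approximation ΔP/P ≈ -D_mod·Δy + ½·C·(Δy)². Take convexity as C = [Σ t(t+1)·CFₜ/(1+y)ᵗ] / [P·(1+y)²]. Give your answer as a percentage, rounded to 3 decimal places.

-10.790%

With y = 0.047:
  t   CF        PV=CF/(1+0.047)^t    t·PV        t(t+1)·PV
  1        10.00         9.5511         9.5511          19.1022
  2        10.00         9.1223        18.2447          54.7341
  3        10.00         8.7128        26.1385         104.5541
  4        10.00         8.3217        33.2869         166.4345
  5        10.00         7.9482        39.7408         238.4448
  6     2,010.00     1,525.8645     9,155.1870      64,086.3087
  Σ                  1,569.5207     9,282.1490      64,669.5784
P = 1,569.5207; D_Mac = 5.91400 yrs; D_mod = 5.64852 yrs; C = 37.58717.
Duration effect: -5.64852 × (+0.0205) = -0.115795
Convexity effect: 0.5 × 37.58717 × (0.0205)² = +0.0078980
ΔP/P ≈ -0.115795 + 0.0078980 = -0.107897 = -10.7897%.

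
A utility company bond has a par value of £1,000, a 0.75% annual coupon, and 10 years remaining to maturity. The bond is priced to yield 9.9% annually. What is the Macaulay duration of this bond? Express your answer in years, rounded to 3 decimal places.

9.440 years

Periodic yield y = 0.099. Discount each cash flow and weight by its year:
  t   CF        PV=CF/(1+0.099)^t    t·PV
  1         7.50         6.8244         6.8244
  2         7.50         6.2096        12.4193
  3         7.50         5.6503        16.9508
  4         7.50         5.1413        20.5651
  5         7.50         4.6781        23.3907
  6         7.50         4.2567        25.5403
  7         7.50         3.8733        27.1129
  8         7.50         3.5244        28.1948
  9         7.50         3.2069        28.8619
  10    1,007.50       391.9838     3,919.8381
  Σ                    435.3487     4,109.6982
Price P = Σ PV = 435.3487.
Macaulay duration = Σ(t·PV) / P = 4,109.6982 / 435.3487 = 9.44001 years.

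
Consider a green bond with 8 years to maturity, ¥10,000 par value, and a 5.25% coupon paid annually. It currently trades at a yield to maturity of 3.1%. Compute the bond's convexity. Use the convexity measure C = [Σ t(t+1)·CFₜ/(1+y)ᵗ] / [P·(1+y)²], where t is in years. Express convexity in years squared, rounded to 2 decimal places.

With y = 0.031:
  t   CF        PV=CF/(1+0.031)^t    t·PV        t(t+1)·PV
  1       525.00       509.2144       509.2144       1,018.4287
  2       525.00       493.9034       987.8067       2,963.4201
  3       525.00       479.0527     1,437.1582       5,748.6326
  4       525.00       464.6486     1,858.5944       9,292.9722
  5       525.00       450.6776     2,253.3880      13,520.3281
  6       525.00       437.1267     2,622.7601      18,359.3204
  7       525.00       423.9832     2,967.8824      23,743.0591
  8    10,525.00     8,244.2809    65,954.2474     593,588.2269
  Σ                 11,502.8874    78,591.0516     668,234.3882
P = 11,502.8874.
Convexity = Σ t(t+1)·PV / [P·(1+y)²] = 668,234.3882 / (11,502.8874 × 1.062961) = 54.65182.

54.65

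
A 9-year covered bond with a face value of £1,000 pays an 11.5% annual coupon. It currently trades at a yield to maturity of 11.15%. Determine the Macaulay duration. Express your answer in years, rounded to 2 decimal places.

6.08 years

Periodic yield y = 0.1115. Discount each cash flow and weight by its year:
  t   CF        PV=CF/(1+0.1115)^t    t·PV
  1       115.00       103.4638       103.4638
  2       115.00        93.0848       186.1697
  3       115.00        83.7470       251.2411
  4       115.00        75.3460       301.3838
  5       115.00        67.7876       338.9382
  6       115.00        60.9875       365.9252
  7       115.00        54.8696       384.0870
  8       115.00        49.3653       394.9227
  9     1,115.00       430.6155     3,875.5396
  Σ                  1,019.2672     6,201.6710
Price P = Σ PV = 1,019.2672.
Macaulay duration = Σ(t·PV) / P = 6,201.6710 / 1,019.2672 = 6.08444 years.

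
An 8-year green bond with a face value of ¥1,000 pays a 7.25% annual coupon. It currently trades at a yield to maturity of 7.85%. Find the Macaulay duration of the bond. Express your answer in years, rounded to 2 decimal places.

6.31 years

Periodic yield y = 0.0785. Discount each cash flow and weight by its year:
  t   CF        PV=CF/(1+0.0785)^t    t·PV
  1        72.50        67.2230        67.2230
  2        72.50        62.3301       124.6602
  3        72.50        57.7933       173.3799
  4        72.50        53.5867       214.3470
  5        72.50        49.6864       248.4318
  6        72.50        46.0699       276.4193
  7        72.50        42.7166       299.0164
  8     1,072.50       585.9170     4,687.3361
  Σ                    965.3230     6,090.8137
Price P = Σ PV = 965.3230.
Macaulay duration = Σ(t·PV) / P = 6,090.8137 / 965.3230 = 6.30961 years.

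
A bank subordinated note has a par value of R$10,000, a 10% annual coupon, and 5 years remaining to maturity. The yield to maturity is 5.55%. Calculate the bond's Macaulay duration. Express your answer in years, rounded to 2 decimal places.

4.24 years

Periodic yield y = 0.0555. Discount each cash flow and weight by its year:
  t   CF        PV=CF/(1+0.0555)^t    t·PV
  1     1,000.00       947.4183       947.4183
  2     1,000.00       897.6014     1,795.2028
  3     1,000.00       850.4040     2,551.2120
  4     1,000.00       805.6883     3,222.7531
  5    11,000.00     8,396.5620    41,982.8098
  Σ                 11,897.6739    50,499.3960
Price P = Σ PV = 11,897.6739.
Macaulay duration = Σ(t·PV) / P = 50,499.3960 / 11,897.6739 = 4.24448 years.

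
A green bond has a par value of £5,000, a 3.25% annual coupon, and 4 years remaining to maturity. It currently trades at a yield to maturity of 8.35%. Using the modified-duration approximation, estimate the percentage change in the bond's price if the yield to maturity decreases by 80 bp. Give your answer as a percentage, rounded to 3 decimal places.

Periodic yield y = 0.0835. Modified duration first:
  t   CF        PV=CF/(1+0.0835)^t    t·PV
  1       162.50       149.9769       149.9769
  2       162.50       138.4189       276.8379
  3       162.50       127.7517       383.2550
  4     5,162.50     3,745.7984    14,983.1937
  Σ                  4,161.9460    15,793.2635
P = 4,161.9460; D_Mac = 3.79468 yrs; D_mod = 3.79468/(1+0.0835) = 3.50225 yrs.
ΔP/P ≈ -D_mod · Δy = -3.50225 × (-0.008) = +0.028018 = +2.8018%.

+2.802%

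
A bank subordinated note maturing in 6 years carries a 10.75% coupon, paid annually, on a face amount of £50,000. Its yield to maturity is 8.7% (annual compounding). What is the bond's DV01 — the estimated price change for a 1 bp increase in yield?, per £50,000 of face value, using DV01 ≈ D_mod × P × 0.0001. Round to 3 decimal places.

Periodic yield y = 0.087.
  t   CF        PV=CF/(1+0.087)^t    t·PV
  1     5,375.00     4,944.8022     4,944.8022
  2     5,375.00     4,549.0361     9,098.0721
  3     5,375.00     4,184.9458    12,554.8374
  4     5,375.00     3,849.9961    15,399.9845
  5     5,375.00     3,541.8548    17,709.2738
  6    55,375.00    33,568.8509   201,413.1052
  Σ                 54,639.4858   261,120.0752
P = 54,639.4858; D_Mac = 4.77896 yrs; D_mod = 4.39647 yrs.
DV01 ≈ 4.39647 × 54,639.4858 × 0.0001 = 24.022086.

£24.022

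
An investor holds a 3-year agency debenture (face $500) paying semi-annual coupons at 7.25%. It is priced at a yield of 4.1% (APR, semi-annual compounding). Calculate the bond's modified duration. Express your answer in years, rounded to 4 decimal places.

2.7061 years

Periodic yield y = 0.0205. First find Macaulay duration:
  t   CF        PV=CF/(1+0.0205)^t    t·PV
  1       18.125        17.7609        17.7609
  2       18.125        17.4041        34.8082
  3       18.125        17.0545        51.1635
  4       18.125        16.7119        66.8476
  5       18.125        16.3762        81.8810
  6      518.125       458.7293     2,752.3759
  Σ                    544.0369     3,004.8371
P = 544.0369; Macaulay duration = 3,004.8371 / 544.0369 = 5.52322 half-year periods = 2.76161 years.
Modified duration = D_Mac / (1 + y) = 2.76161 / 1.0205 = 2.70614 years.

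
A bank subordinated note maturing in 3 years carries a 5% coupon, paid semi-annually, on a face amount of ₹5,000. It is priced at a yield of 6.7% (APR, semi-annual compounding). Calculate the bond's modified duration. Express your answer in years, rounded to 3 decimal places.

2.727 years

Periodic yield y = 0.0335. First find Macaulay duration:
  t   CF        PV=CF/(1+0.0335)^t    t·PV
  1       125.00       120.9482       120.9482
  2       125.00       117.0278       234.0556
  3       125.00       113.2344       339.7033
  4       125.00       109.5641       438.2562
  5       125.00       106.0126       530.0631
  6     5,125.00     4,205.6292    25,233.7755
  Σ                  4,772.4164    26,896.8020
P = 4,772.4164; Macaulay duration = 26,896.8020 / 4,772.4164 = 5.63589 half-year periods = 2.81794 years.
Modified duration = D_Mac / (1 + y) = 2.81794 / 1.0335 = 2.72660 years.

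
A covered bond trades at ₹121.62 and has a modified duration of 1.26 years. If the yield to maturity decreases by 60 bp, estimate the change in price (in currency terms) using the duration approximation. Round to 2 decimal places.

+₹0.92

Duration approximation: ΔP/P ≈ -D_mod · Δy = -1.26 × (-0.006) = +0.007560.
ΔP ≈ 121.62 × (+0.007560) = +0.9194472.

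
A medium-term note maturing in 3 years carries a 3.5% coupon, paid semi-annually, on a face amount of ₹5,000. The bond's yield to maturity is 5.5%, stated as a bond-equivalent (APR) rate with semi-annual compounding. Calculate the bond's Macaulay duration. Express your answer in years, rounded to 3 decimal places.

2.870 years

Periodic yield y = 0.0275. Discount each cash flow and weight by its period:
  t   CF        PV=CF/(1+0.0275)^t    t·PV
  1        87.50        85.1582        85.1582
  2        87.50        82.8790       165.7580
  3        87.50        80.6608       241.9824
  4        87.50        78.5020       314.0080
  5        87.50        76.4010       382.0049
  6     5,087.50     4,323.2807    25,939.6845
  Σ                  4,726.8817    27,128.5959
Price P = Σ PV = 4,726.8817.
Macaulay duration = Σ(t·PV) / P = 27,128.5959 / 4,726.8817 = 5.73922 half-year periods.
In years: 5.73922 / 2 = 2.86961 years.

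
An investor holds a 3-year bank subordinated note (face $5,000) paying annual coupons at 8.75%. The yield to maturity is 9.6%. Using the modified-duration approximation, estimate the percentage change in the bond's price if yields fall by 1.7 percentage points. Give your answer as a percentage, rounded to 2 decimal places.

Periodic yield y = 0.096. Modified duration first:
  t   CF        PV=CF/(1+0.096)^t    t·PV
  1       437.50       399.1788       399.1788
  2       437.50       364.2143       728.4285
  3     5,437.50     4,130.1670    12,390.5009
  Σ                  4,893.5600    13,518.1082
P = 4,893.5600; D_Mac = 2.76243 yrs; D_mod = 2.76243/(1+0.096) = 2.52046 yrs.
ΔP/P ≈ -D_mod · Δy = -2.52046 × (-0.017) = +0.042848 = +4.2848%.

+4.28%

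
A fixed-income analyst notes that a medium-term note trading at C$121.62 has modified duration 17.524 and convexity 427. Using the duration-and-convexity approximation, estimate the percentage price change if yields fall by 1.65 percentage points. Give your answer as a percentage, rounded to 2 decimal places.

+34.73%

Duration effect: -D_mod·Δy = -17.524 × (-0.0165) = +0.289146
Convexity effect: ½·C·(Δy)² = 0.5 × 427 × (-0.0165)² = +0.058125375
ΔP/P ≈ +0.289146 + 0.058125375 = +0.347271375
= +34.7271375%.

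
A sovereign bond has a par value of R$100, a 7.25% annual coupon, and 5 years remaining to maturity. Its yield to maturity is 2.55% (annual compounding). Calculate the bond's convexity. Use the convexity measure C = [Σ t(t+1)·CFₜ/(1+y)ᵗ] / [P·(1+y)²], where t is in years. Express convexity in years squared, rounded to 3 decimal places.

24.233

With y = 0.0255:
  t   CF        PV=CF/(1+0.0255)^t    t·PV        t(t+1)·PV
  1         7.25         7.0697         7.0697          14.1394
  2         7.25         6.8939        13.7879          41.3636
  3         7.25         6.7225        20.1675          80.6700
  4         7.25         6.5553        26.2214         131.1068
  5       107.25        94.5625       472.8125       2,836.8752
  Σ                    121.8040       540.0590       3,104.1551
P = 121.8040.
Convexity = Σ t(t+1)·PV / [P·(1+y)²] = 3,104.1551 / (121.8040 × 1.051650) = 24.23319.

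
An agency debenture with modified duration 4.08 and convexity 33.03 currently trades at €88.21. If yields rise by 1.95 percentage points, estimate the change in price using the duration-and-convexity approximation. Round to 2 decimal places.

-€6.46

Duration effect: -D_mod·Δy = -4.08 × (+0.0195) = -0.079560
Convexity effect: ½·C·(Δy)² = 0.5 × 33.03 × (0.0195)² = +0.00627982875
ΔP/P ≈ -0.079560 + 0.00627982875 = -0.07328017125
ΔP ≈ 88.21 × (-0.07328017125) = -6.4640439059625.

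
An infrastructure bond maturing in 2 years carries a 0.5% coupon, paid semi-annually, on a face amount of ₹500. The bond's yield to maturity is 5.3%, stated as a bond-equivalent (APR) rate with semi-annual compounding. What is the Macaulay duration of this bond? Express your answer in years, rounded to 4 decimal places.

Periodic yield y = 0.0265. Discount each cash flow and weight by its period:
  t   CF        PV=CF/(1+0.0265)^t    t·PV
  1         1.25         1.2177         1.2177
  2         1.25         1.1863         2.3726
  3         1.25         1.1557         3.4670
  4       501.25       451.4593     1,805.8371
  Σ                    455.0190     1,812.8944
Price P = Σ PV = 455.0190.
Macaulay duration = Σ(t·PV) / P = 1,812.8944 / 455.0190 = 3.98422 half-year periods.
In years: 3.98422 / 2 = 1.99211 years.

1.9921 years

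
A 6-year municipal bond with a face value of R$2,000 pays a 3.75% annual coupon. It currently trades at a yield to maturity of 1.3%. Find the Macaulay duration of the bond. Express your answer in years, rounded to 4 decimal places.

Periodic yield y = 0.013. Discount each cash flow and weight by its year:
  t   CF        PV=CF/(1+0.013)^t    t·PV
  1        75.00        74.0375        74.0375
  2        75.00        73.0874       146.1748
  3        75.00        72.1494       216.4483
  4        75.00        71.2235       284.8941
  5        75.00        70.3095       351.5475
  6     2,075.00     1,920.2662    11,521.5970
  Σ                  2,281.0735    12,594.6992
Price P = Σ PV = 2,281.0735.
Macaulay duration = Σ(t·PV) / P = 12,594.6992 / 2,281.0735 = 5.52139 years.

5.5214 years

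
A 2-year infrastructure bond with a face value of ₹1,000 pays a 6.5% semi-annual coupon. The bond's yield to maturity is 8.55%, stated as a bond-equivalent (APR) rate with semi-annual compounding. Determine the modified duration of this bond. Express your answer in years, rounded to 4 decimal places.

Periodic yield y = 0.04275. First find Macaulay duration:
  t   CF        PV=CF/(1+0.04275)^t    t·PV
  1        32.50        31.1676        31.1676
  2        32.50        29.8898        59.7796
  3        32.50        28.6644        85.9932
  4     1,032.50       873.3117     3,493.2467
  Σ                    963.0335     3,670.1871
P = 963.0335; Macaulay duration = 3,670.1871 / 963.0335 = 3.81107 half-year periods = 1.90553 years.
Modified duration = D_Mac / (1 + y) = 1.90553 / 1.04275 = 1.82741 years.

1.8274 years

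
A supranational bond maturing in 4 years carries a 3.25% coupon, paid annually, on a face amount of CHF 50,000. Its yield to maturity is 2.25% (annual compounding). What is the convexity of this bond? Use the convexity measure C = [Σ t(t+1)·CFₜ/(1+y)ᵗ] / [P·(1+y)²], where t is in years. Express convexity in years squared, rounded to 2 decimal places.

17.98

With y = 0.0225:
  t   CF        PV=CF/(1+0.0225)^t    t·PV        t(t+1)·PV
  1     1,625.00     1,589.2421     1,589.2421       3,178.4841
  2     1,625.00     1,554.2710     3,108.5419       9,325.6257
  3     1,625.00     1,520.0694     4,560.2082      18,240.8328
  4    51,625.00    47,228.7877   188,915.1508     944,575.7540
  Σ                 51,892.3701   198,173.1430     975,320.6966
P = 51,892.3701.
Convexity = Σ t(t+1)·PV / [P·(1+y)²] = 975,320.6966 / (51,892.3701 × 1.045506) = 17.97700.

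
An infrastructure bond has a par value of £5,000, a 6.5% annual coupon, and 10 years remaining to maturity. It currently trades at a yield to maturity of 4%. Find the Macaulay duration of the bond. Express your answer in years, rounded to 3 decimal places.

7.886 years

Periodic yield y = 0.04. Discount each cash flow and weight by its year:
  t   CF        PV=CF/(1+0.04)^t    t·PV
  1       325.00       312.5000       312.5000
  2       325.00       300.4808       600.9615
  3       325.00       288.9238       866.7714
  4       325.00       277.8114     1,111.2454
  5       325.00       267.1263     1,335.6315
  6       325.00       256.8522     1,541.1133
  7       325.00       246.9733     1,728.8130
  8       325.00       237.4743     1,899.7945
  9       325.00       228.3407     2,055.0662
  10    5,325.00     3,597.3792    35,973.7920
  Σ                  6,013.8620    47,425.6891
Price P = Σ PV = 6,013.8620.
Macaulay duration = Σ(t·PV) / P = 47,425.6891 / 6,013.8620 = 7.88606 years.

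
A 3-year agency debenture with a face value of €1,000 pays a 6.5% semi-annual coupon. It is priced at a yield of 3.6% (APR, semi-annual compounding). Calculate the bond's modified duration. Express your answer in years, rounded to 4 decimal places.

Periodic yield y = 0.018. First find Macaulay duration:
  t   CF        PV=CF/(1+0.018)^t    t·PV
  1        32.50        31.9253        31.9253
  2        32.50        31.3608        62.7217
  3        32.50        30.8063        92.4190
  4        32.50        30.2616       121.0465
  5        32.50        29.7265       148.6327
  6     1,032.50       927.6911     5,566.1466
  Σ                  1,081.7718     6,022.8919
P = 1,081.7718; Macaulay duration = 6,022.8919 / 1,081.7718 = 5.56762 half-year periods = 2.78381 years.
Modified duration = D_Mac / (1 + y) = 2.78381 / 1.018 = 2.73459 years.

2.7346 years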